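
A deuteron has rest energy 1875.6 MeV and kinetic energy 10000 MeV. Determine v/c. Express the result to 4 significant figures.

K = (γ−1)mc², so γ = 1 + 10000/1875.6 = 6.3316.
Then v/c = √(1 − γ⁻²) = √(1 − 0.0249444) = √0.9750556 = 0.9874.

0.9874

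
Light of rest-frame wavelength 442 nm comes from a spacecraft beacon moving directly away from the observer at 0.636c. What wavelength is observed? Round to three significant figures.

937 nm

Relativistic Doppler for wavelength: λ_obs = λ_src · √((1+β)/(1−β)).
With β = 0.636: factor = √(1.636/0.364) = 2.12.
λ_obs = 442 × 2.12 = 937 nm.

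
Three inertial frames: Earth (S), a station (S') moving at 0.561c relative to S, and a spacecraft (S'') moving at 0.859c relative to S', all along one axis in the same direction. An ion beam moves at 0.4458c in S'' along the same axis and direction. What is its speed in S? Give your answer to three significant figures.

0.984c

Apply u = (u'+v)/(1+u'v) twice. Ion beam in the station frame: (0.4458+0.859)/(1+0.4458·0.859) = 1.3048/1.3829422 = 0.9435c.
That velocity, transformed to the rest frame of Earth: (0.9435+0.561)/(1+0.9435·0.561) = 1.5045/1.5293035 = 0.98378c.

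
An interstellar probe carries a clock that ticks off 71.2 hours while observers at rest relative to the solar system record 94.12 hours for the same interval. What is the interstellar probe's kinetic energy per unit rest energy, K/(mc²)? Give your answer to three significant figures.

γ = Δt/Δτ = 94.12/71.2 = 1.32191.
K/(mc²) = γ − 1 = 1.32191 − 1 = 0.322.

0.322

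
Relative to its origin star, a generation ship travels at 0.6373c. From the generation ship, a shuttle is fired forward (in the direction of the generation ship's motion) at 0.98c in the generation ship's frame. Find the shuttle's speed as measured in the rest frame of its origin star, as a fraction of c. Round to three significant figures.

In units of c, u = (u' + v)/(1 + u'v) with u' = 0.98 and v = 0.6373.
Numerator: 0.98 + 0.6373 = 1.6173. Denominator: 1 + (0.98)(0.6373) = 1.624554.
u = 1.6173/1.624554 = 0.99553, so the speed is 0.996c.

0.996c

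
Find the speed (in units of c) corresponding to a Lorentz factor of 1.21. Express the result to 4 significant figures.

β = √(1 − 1/γ²) = √(1 − 1/1.4641) = √0.316987 = 0.5630.

0.5630c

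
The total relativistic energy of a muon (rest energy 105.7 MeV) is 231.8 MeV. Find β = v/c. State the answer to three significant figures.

0.890

γ = E/(mc²) = 231.8/105.7 = 2.193.
β = √(1 − 1/γ²) = √(1 − 0.207933) = √0.792067 = 0.890.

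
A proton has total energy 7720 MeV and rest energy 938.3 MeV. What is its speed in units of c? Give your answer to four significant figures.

Total energy E = γmc² gives γ = 7720/938.3 = 8.2276.
Hence β = √(1 − 1/γ²) = √(1 − 0.0147725) = √0.9852275 = 0.9926.

0.9926c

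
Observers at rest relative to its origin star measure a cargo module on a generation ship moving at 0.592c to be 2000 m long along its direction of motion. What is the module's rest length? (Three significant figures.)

2480 m

With β = 0.592, γ = 1/√(1 − 0.592²) = 1/√0.649536 = 1.2408.
Proper length: L₀ = γ·L = 1.2408 × 2000 = 2480 m.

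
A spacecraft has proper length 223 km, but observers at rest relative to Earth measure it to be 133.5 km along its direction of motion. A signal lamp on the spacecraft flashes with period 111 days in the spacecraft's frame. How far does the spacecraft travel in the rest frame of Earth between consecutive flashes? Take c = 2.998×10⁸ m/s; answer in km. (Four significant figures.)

3.847×10^12 km

Length contraction gives γ = L₀/L = 223/133.5 = 1.67041.
β = √(1 − 1/γ²) = 0.80101. Lab-frame period = γτ = 1.67041×111 days = 185.42 days. Distance = βc × γτ = 0.80101 × 2.998×10⁸ m/s × 16020288 s = 3.8472×10^15 m = 3.847×10^12 km.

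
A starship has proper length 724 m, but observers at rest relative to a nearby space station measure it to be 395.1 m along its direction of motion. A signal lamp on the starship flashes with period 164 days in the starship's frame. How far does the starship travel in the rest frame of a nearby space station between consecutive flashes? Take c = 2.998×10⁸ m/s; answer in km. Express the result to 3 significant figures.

Length contraction gives γ = L₀/L = 724/395.1 = 1.83245.
β = √(1 − 1/γ²) = 0.83797. Lab-frame period = γτ = 1.83245×164 days = 300.52 days. Distance = βc × γτ = 0.83797 × 2.998×10⁸ m/s × 25964928 s = 6.5230×10^15 m = 6.52×10^12 km.

6.52×10^12 km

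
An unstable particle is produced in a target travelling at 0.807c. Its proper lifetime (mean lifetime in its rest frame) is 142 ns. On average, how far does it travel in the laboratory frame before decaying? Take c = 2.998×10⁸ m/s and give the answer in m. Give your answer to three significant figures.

58.2 m

Lorentz factor: γ = (1 − 0.651249)^(−1/2) = 1.6933.
Lab-frame lifetime: Δt = γτ = 1.6933 × 142 ns = 240.45 ns.
Distance: d = vΔt = 0.807 × 2.998×10⁸ m/s × 2.4045×10^-7 s = 58.2 m.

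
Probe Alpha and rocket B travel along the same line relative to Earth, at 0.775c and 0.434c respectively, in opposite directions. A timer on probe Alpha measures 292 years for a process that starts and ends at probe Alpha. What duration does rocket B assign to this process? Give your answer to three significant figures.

Speed of probe Alpha in rocket B's frame: u = (v_A + v_B)/(1 + v_A v_B/c²) = (0.775 + 0.434)/(1 + 0.775×0.434) = 1.209/1.33635 = 0.9047; |u| = 0.9047c.
At |u| = 0.9047c, γ = (1 − 0.818482)^(−1/2) = 2.3471.
Probe Alpha's interval is proper; time dilation gives Δt_B = γΔτ = 2.3471 × 292 years = 685 years.

685 years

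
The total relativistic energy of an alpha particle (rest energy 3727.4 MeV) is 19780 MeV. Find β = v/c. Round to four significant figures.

0.9821

γ = E/(mc²) = 19780/3727.4 = 5.3066.
β = √(1 − 1/γ²) = √(1 − 0.0355114) = √0.9644886 = 0.9821.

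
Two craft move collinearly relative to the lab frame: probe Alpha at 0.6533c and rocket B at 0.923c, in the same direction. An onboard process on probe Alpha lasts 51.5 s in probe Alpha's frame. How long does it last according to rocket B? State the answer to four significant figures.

The velocity of probe Alpha relative to rocket B is (0.6533 − 0.923)c / (1 − 0.6533×0.923) = −0.67934c; relative speed 0.67934c.
At |u| = 0.67934c, γ = (1 − 0.461503)^(−1/2) = 1.3627.
The clock on probe Alpha records proper time, so rocket B measures Δt = γΔτ = 1.3627 × 51.5 = 70.18 s.

70.18 s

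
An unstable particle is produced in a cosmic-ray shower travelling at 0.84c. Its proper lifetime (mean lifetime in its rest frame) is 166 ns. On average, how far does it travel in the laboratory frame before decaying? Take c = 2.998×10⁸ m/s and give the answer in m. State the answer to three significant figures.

77.0 m

β² = 0.7056, so γ = 1/√0.2944 = 1.843.
Lab-frame lifetime: Δt = γτ = 1.843 × 166 ns = 305.94 ns.
Distance: d = vΔt = 0.84 × 2.998×10⁸ m/s × 3.0594×10^-7 s = 77.0 m.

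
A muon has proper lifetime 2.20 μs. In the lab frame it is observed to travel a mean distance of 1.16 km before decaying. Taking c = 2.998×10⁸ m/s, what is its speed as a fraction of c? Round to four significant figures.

Lab distance = (lab lifetime)·v = γτ·βc, so βγ = d/(cτ) = 1160/(2.998×10⁸ × 2.200×10^-6) = 1.7587.
With βγ = 1.7587: γ² = 1 + (βγ)² = 4.09303, and β = (βγ)/γ = 1.7587/2.02312 = 0.8693.

0.8693c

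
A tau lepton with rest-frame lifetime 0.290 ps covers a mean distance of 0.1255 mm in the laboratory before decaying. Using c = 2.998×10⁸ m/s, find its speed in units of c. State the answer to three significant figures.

0.822c

d = βγcτ ⇒ βγ = d/(cτ) = 1.255×10^-4 m / (8.6942×10^-5 m) = 1.4435.
β = (βγ)/√(1+(βγ)²) = 1.4435/√3.08369 = 0.822.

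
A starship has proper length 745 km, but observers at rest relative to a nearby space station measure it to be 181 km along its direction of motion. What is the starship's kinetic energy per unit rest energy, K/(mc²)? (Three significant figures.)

3.12

Length contraction gives γ = L₀/L = 745/181 = 4.11602.
Since K = (γ−1)mc², K/(mc²) = 4.11602 − 1 = 3.12.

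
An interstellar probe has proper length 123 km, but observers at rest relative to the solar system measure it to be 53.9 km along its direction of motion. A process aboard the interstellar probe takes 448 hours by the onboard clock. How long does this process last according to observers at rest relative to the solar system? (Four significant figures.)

Length contraction gives γ = L₀/L = 123/53.9 = 2.282.
The same γ dilates the second interval: 2.282 × 448 hours = 1022 hours.

1022 hours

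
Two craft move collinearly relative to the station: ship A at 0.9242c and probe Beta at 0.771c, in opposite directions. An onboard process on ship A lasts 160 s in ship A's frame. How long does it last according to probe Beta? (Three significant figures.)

1130 s

The velocity of ship A relative to probe Beta is (0.9242 + 0.771)c / (1 + 0.9242×0.771) = 0.98986c; relative speed 0.98986c.
γ for this relative speed: γ = 1/√(1 − 0.979823) = 7.04.
Ship A's interval is proper; time dilation gives Δt_B = γΔτ = 7.04 × 160 s = 1130 s.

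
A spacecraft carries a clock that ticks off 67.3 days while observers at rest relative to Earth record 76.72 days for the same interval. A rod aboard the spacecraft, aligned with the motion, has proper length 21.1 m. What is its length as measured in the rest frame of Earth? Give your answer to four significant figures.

γ = Δt/Δτ = 76.72/67.3 = 1.13997.
The rod contracts by the same γ: 21.1 m / 1.13997 = 18.51 m.

18.51 m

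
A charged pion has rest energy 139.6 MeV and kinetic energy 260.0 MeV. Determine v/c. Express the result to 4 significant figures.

γ = 1 + K/(mc²) = 1 + 260.0/139.6 = 2.8625.
β = √(1 − 1/γ²) = √(1 − 0.122042) = √0.877958 = 0.9370.

0.9370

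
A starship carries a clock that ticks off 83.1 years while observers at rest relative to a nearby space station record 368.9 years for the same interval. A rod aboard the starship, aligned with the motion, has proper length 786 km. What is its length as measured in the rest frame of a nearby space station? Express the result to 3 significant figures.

177 km

The time-dilation ratio gives γ = 368.9/83.1 = 4.43923.
The rod contracts by the same γ: 786 km / 4.43923 = 177 km.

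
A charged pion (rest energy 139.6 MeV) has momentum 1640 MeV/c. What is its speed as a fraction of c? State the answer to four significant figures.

pc/(mc²) = 1640/139.6 = 11.748 = βγ = β/√(1−β²).
So β² = x²/(1 + x²) with x = 11.748: x² = 138.016, β² = 138.016/139.016 = 0.992807, β = 0.9964.

0.9964c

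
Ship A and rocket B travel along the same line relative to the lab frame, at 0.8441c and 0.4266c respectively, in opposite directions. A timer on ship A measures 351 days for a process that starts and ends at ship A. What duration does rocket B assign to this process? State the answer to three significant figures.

984 days

The velocity of ship A relative to rocket B is (0.8441 + 0.4266)c / (1 + 0.8441×0.4266) = 0.93427c; relative speed 0.93427c.
γ for this relative speed: γ = 1/√(1 − 0.87286) = 2.8045.
The clock on ship A records proper time, so rocket B measures Δt = γΔτ = 2.8045 × 351 = 984 days.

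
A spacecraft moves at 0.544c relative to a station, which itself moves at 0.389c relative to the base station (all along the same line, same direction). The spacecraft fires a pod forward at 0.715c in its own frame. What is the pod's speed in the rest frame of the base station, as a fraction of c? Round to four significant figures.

Compose velocities in two stages. Stage 1 (into S'): u₁ = (0.715+0.544)/(1+0.715×0.544) = 0.90643.
Stage 2 (into S): u = (0.90643+0.389)/(1+0.90643×0.389) = 0.95773, so the speed is 0.9577c.

0.9577c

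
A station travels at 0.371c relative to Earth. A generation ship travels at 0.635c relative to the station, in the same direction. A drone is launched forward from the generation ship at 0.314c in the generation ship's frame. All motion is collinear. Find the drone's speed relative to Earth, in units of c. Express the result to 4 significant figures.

Compose velocities in two stages. Stage 1 (into S'): u₁ = (0.314+0.635)/(1+0.314×0.635) = 0.79124.
Stage 2 (into S): u = (0.79124+0.371)/(1+0.79124×0.371) = 0.89849, so the speed is 0.8985c.

0.8985c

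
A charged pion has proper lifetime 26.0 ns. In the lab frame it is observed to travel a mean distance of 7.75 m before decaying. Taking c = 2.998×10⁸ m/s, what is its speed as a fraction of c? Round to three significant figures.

Let x = d/(cτ) = 7.750 m / (2.998×10⁸ m/s × 2.600×10^-8 s) = 0.99425. Since d = βγcτ, x = βγ = β/√(1−β²).
Solving: β² = x²/(1+x²) = 0.988533/1.988533 = 0.497117, so β = 0.705.

0.705c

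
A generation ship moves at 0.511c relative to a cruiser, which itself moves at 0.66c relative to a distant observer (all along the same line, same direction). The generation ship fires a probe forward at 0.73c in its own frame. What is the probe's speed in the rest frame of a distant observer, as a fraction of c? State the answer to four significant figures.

0.9795c

First combine the probe and generation ship (S''→S'): u₁ = (0.73 + 0.511)/(1 + 0.73×0.511) = 1.241/1.37303 = 0.90384.
Then combine with the cruiser (S'→S): u = (0.90384 + 0.66)/(1 + 0.90384×0.66) = 1.56384/1.5965344 = 0.97952.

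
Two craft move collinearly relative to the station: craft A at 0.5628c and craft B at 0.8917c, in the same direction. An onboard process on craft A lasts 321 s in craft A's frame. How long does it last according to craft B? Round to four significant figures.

Transform craft A's velocity into craft B's frame: (0.5628 − 0.8917)/(1 − 0.5628·0.8917) = −0.3289/0.49815124, so the relative speed is 0.66024c.
γ for this relative speed: γ = 1/√(1 − 0.435917) = 1.3315.
The clock on craft A records proper time, so craft B measures Δt = γΔτ = 1.3315 × 321 = 427.4 s.

427.4 s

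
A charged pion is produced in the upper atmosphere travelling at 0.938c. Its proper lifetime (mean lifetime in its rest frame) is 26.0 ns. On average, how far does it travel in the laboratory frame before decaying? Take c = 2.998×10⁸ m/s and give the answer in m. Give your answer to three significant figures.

γ = 1/√(1 − β²) = 1/√(1 − 0.879844) = 1/√0.120156 = 1/0.346635 = 2.8849.
Lab-frame lifetime: Δt = γτ = 2.8849 × 26.0 ns = 75.007 ns.
Distance: d = vΔt = 0.938 × 2.998×10⁸ m/s × 7.5007×10^-8 s = 21.1 m.

21.1 m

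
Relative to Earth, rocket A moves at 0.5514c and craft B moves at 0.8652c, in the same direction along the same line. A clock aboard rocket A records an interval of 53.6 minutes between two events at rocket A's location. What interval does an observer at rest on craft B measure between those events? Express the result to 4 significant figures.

67.01 minutes

Speed of rocket A in craft B's frame: u = (v_A − v_B)/(1 − v_A v_B/c²) = (0.5514 − 0.8652)/(1 − 0.5514×0.8652) = −0.3138/0.52292872 = −0.60008; |u| = 0.60008c.
At |u| = 0.60008c, γ = (1 − 0.360096)^(−1/2) = 1.2501.
The clock on rocket A records proper time, so craft B measures Δt = γΔτ = 1.2501 × 53.6 = 67.01 minutes.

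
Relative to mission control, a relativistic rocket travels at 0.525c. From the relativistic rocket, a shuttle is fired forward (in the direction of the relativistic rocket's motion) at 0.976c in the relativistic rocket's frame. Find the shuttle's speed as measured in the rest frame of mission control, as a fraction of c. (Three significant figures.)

0.992c

Relativistic velocity addition: u = (u' + v)/(1 + u'v/c²), with u' = 0.976c and v = 0.525c.
Numerator: 0.976 + 0.525 = 1.501. Denominator: 1 + (0.976)(0.525) = 1.5124.
u = 1.501/1.5124 = 0.99246, so the speed is 0.992c.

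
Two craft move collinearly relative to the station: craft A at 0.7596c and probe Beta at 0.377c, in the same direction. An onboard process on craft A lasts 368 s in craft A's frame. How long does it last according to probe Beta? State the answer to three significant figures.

436 s

Speed of craft A in probe Beta's frame: u = (v_A − v_B)/(1 − v_A v_B/c²) = (0.7596 − 0.377)/(1 − 0.7596×0.377) = 0.3826/0.7136308 = 0.53613; |u| = 0.53613c.
γ for this relative speed: γ = 1/√(1 − 0.287435) = 1.1846.
The clock on craft A records proper time, so probe Beta measures Δt = γΔτ = 1.1846 × 368 = 436 s.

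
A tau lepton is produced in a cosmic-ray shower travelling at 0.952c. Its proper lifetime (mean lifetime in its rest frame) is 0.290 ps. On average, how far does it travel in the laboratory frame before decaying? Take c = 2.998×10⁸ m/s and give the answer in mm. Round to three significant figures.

β² = 0.906304, so γ = 1/√0.093696 = 3.2669.
Lab-frame lifetime: Δt = γτ = 3.2669 × 0.290 ps = 0.9474 ps.
Distance: d = vΔt = 0.952 × 2.998×10⁸ m/s × 9.4740×10^-13 s = 2.70×10^-4 m = 0.270 mm.

0.270 mm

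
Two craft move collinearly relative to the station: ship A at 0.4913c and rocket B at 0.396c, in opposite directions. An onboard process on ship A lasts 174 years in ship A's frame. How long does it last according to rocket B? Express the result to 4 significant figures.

259.9 years

Transform ship A's velocity into rocket B's frame: (0.4913 + 0.396)/(1 + 0.4913·0.396) = 0.8873/1.1945548, so the relative speed is 0.74279c.
γ for this relative speed: γ = 1/√(1 − 0.551737) = 1.4936.
The clock on ship A records proper time, so rocket B measures Δt = γΔτ = 1.4936 × 174 = 259.9 years.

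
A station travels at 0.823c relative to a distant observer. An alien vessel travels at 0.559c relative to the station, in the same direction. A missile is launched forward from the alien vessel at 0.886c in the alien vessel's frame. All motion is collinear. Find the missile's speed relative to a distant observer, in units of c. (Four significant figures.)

0.9967c

First combine the missile and alien vessel (S''→S'): u₁ = (0.886 + 0.559)/(1 + 0.886×0.559) = 1.445/1.495274 = 0.96638.
Then combine with the station (S'→S): u = (0.96638 + 0.823)/(1 + 0.96638×0.823) = 1.78938/1.79533074 = 0.99669.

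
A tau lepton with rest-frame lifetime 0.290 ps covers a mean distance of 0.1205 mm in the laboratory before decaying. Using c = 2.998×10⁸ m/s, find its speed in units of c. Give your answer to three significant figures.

Let x = d/(cτ) = 1.205×10^-4 m / (2.998×10⁸ m/s × 2.900×10^-13 s) = 1.386. Since d = βγcτ, x = βγ = β/√(1−β²).
Solving: β² = x²/(1+x²) = 1.921/2.921 = 0.657651, so β = 0.811.

0.811c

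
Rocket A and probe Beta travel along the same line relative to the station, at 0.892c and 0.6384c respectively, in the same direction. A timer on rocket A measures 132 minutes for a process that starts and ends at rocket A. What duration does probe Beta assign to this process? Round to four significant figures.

The velocity of rocket A relative to probe Beta is (0.892 − 0.6384)c / (1 − 0.892×0.6384) = 0.58902c; relative speed 0.58902c.
At |u| = 0.58902c, γ = (1 − 0.346945)^(−1/2) = 1.2374.
Rocket A's interval is proper; time dilation gives Δt_B = γΔτ = 1.2374 × 132 minutes = 163.3 minutes.

163.3 minutes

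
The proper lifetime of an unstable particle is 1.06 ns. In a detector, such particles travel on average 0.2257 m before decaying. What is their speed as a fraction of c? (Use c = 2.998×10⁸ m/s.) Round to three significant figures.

0.579c

d = βγcτ ⇒ βγ = d/(cτ) = 0.2257 m / (0.317788 m) = 0.71022.
β = (βγ)/√(1+(βγ)²) = 0.71022/√1.504412 = 0.579.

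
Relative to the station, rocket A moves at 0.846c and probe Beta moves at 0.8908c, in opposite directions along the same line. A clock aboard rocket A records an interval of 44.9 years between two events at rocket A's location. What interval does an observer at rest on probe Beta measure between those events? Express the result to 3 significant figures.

325 years

Speed of rocket A in probe Beta's frame: u = (v_A + v_B)/(1 + v_A v_B/c²) = (0.846 + 0.8908)/(1 + 0.846×0.8908) = 1.7368/1.7536168 = 0.99041; |u| = 0.99041c.
γ for this relative speed: γ = 1/√(1 − 0.980912) = 7.238.
Rocket A's interval is proper; time dilation gives Δt_B = γΔτ = 7.238 × 44.9 years = 325 years.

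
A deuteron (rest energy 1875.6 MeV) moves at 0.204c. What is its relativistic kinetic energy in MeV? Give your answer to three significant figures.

40.3 MeV

β² = 0.041616, so γ = 1/√0.958384 = 1.021481.
Kinetic energy: K = (γ − 1)mc² = (1.021481 − 1) × 1875.6 MeV = 0.021481 × 1875.6 = 40.3 MeV.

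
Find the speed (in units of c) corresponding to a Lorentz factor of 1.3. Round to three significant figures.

β = √(1 − 1/γ²) = √(1 − 1/1.69) = √0.408284 = 0.639.

0.639c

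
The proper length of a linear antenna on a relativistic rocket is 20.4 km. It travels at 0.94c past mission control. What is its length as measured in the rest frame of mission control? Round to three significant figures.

γ = 1/√(1 − β²) = 1/√(1 − 0.8836) = 1/√0.1164 = 1/0.341174 = 2.9311.
Length contraction: L = L₀/γ = 20.4/2.9311 = 6.96 km.

6.96 km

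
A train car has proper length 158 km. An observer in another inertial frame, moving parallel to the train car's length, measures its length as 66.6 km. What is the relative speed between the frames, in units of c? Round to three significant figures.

Length contraction gives γ = L₀/L = 158/66.6 = 2.3724.
β = √(1 − 1/γ²) = √0.822326 = 0.907.

0.907c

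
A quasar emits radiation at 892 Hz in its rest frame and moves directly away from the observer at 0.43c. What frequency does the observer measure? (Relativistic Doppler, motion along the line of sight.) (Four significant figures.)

563.2 Hz

Relativistic Doppler (source moving away): f_obs = f_src · √((1−β)/(1+β)).
With β = 0.43: factor = √(0.57/1.43) = 0.63135.
f_obs = 892 × 0.63135 = 563.2 Hz.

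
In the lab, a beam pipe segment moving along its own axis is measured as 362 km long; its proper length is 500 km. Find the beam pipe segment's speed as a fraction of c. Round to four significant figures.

Length contraction gives γ = L₀/L = 500/362 = 1.3812.
β = √(1 − 1/γ²) = √0.475812 = 0.6898.

0.6898c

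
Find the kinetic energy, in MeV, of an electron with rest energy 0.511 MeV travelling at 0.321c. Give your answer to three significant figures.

Lorentz factor: γ = (1 − 0.103041)^(−1/2) = 1.055878.
Kinetic energy: K = (γ − 1)mc² = (1.055878 − 1) × 0.511 MeV = 0.055878 × 0.511 = 0.0286 MeV.

0.0286 MeV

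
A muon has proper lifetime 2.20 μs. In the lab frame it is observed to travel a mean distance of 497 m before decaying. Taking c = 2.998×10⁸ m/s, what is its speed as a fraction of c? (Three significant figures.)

d = βγcτ ⇒ βγ = d/(cτ) = 497.0 m / (659.56 m) = 0.75353.
β = (βγ)/√(1+(βγ)²) = 0.75353/√1.567807 = 0.602.

0.602c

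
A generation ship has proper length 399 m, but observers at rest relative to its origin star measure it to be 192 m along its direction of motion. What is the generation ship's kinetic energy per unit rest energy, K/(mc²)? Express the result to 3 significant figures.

1.08

Length contraction gives γ = L₀/L = 399/192 = 2.07812.
K/(mc²) = γ − 1 = 2.07812 − 1 = 1.08.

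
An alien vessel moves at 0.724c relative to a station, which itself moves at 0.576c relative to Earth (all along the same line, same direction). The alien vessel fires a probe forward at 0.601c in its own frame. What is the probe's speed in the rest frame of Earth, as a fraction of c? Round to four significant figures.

First combine the probe and alien vessel (S''→S'): u₁ = (0.601 + 0.724)/(1 + 0.601×0.724) = 1.325/1.435124 = 0.92327.
Then combine with the station (S'→S): u = (0.92327 + 0.576)/(1 + 0.92327×0.576) = 1.49927/1.53180352 = 0.97876.

0.9788c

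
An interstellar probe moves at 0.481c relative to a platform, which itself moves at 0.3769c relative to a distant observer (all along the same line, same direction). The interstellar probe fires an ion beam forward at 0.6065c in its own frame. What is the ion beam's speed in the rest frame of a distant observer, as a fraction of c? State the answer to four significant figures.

Apply u = (u'+v)/(1+u'v) twice. Ion beam in the platform frame: (0.6065+0.481)/(1+0.6065·0.481) = 1.0875/1.2917265 = 0.8419c.
That velocity, transformed to the rest frame of a distant observer: (0.8419+0.3769)/(1+0.8419·0.3769) = 1.2188/1.31731211 = 0.92522c.

0.9252c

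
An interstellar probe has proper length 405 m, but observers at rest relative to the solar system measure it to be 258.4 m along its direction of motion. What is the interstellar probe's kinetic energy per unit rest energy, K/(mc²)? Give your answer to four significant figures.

Length contraction gives γ = L₀/L = 405/258.4 = 1.56734.
Since K = (γ−1)mc², K/(mc²) = 1.56734 − 1 = 0.5673.

0.5673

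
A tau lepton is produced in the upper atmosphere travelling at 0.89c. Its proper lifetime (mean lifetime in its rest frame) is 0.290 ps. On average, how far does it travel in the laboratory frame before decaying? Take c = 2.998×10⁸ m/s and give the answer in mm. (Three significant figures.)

γ = 1/√(1 − β²) = 1/√(1 − 0.7921) = 1/√0.2079 = 1/0.455961 = 2.1932.
Lab-frame lifetime: Δt = γτ = 2.1932 × 0.290 ps = 0.63603 ps.
Distance: d = vΔt = 0.89 × 2.998×10⁸ m/s × 6.3603×10^-13 s = 1.70×10^-4 m = 0.170 mm.

0.170 mm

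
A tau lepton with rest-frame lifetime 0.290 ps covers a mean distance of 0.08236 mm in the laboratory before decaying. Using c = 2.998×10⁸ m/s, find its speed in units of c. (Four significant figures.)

Lab distance = (lab lifetime)·v = γτ·βc, so βγ = d/(cτ) = 8.236×10^-5/(2.998×10⁸ × 2.900×10^-13) = 0.9473.
With βγ = 0.9473: γ² = 1 + (βγ)² = 1.897377, and β = (βγ)/γ = 0.9473/1.37745 = 0.6877.

0.6877c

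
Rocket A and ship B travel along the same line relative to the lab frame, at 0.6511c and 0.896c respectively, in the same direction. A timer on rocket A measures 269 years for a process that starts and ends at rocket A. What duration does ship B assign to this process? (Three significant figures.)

Transform rocket A's velocity into ship B's frame: (0.6511 − 0.896)/(1 − 0.6511·0.896) = −0.2449/0.4166144, so the relative speed is 0.58783c.
γ for this relative speed: γ = 1/√(1 − 0.345544) = 1.2361.
The clock on rocket A records proper time, so ship B measures Δt = γΔτ = 1.2361 × 269 = 333 years.

333 years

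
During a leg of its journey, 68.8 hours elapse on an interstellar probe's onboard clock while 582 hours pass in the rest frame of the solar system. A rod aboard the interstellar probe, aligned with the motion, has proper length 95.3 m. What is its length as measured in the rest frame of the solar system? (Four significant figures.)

11.27 m

γ = Δt/Δτ = 582/68.8 = 8.4593.
The rod contracts by the same γ: 95.3 m / 8.4593 = 11.27 m.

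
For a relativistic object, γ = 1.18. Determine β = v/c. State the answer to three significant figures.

0.531

β = √(1 − 1/γ²) = √(1 − 1/1.3924) = √0.281816 = 0.531.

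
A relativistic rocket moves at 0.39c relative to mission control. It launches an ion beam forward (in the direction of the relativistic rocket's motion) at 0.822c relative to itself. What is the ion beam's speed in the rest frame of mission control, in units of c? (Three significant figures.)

0.918c

Relativistic velocity addition: u = (u' + v)/(1 + u'v/c²), with u' = 0.822c and v = 0.39c.
Numerator: 0.822 + 0.39 = 1.212. Denominator: 1 + (0.822)(0.39) = 1.32058.
u = 1.212/1.32058 = 0.91778, so the speed is 0.918c.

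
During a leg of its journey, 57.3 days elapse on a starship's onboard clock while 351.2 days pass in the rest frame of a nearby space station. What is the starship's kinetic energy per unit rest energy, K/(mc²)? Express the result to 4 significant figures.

The time-dilation ratio gives γ = 351.2/57.3 = 6.12914.
K/(mc²) = γ − 1 = 6.12914 − 1 = 5.129.

5.129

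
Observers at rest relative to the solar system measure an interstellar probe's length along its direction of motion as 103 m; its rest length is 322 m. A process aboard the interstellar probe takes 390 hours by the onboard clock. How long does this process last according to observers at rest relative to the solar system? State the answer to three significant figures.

From L = L₀/γ: γ = 322/103 = 3.12621.
The same γ dilates the second interval: 3.12621 × 390 hours = 1220 hours.

1220 hours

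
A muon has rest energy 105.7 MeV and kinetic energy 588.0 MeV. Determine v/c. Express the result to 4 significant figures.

0.9883

γ = 1 + K/(mc²) = 1 + 588.0/105.7 = 6.5629.
β = √(1 − 1/γ²) = √(1 − 0.0232171) = √0.9767829 = 0.9883.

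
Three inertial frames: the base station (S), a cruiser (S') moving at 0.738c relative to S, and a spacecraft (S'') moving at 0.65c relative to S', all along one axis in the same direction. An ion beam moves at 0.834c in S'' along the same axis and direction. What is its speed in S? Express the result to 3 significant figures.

0.994c

First combine the ion beam and spacecraft (S''→S'): u₁ = (0.834 + 0.65)/(1 + 0.834×0.65) = 1.484/1.5421 = 0.96232.
Then combine with the cruiser (S'→S): u = (0.96232 + 0.738)/(1 + 0.96232×0.738) = 1.70032/1.71019216 = 0.99423.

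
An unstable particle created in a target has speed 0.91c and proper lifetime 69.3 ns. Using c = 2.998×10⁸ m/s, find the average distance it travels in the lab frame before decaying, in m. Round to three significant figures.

45.6 m

γ = 1/√(1 − β²) = 1/√(1 − 0.8281) = 1/√0.1719 = 1/0.414608 = 2.4119.
Lab-frame lifetime: Δt = γτ = 2.4119 × 69.3 ns = 167.14 ns.
Distance: d = vΔt = 0.91 × 2.998×10⁸ m/s × 1.6714×10^-7 s = 45.6 m.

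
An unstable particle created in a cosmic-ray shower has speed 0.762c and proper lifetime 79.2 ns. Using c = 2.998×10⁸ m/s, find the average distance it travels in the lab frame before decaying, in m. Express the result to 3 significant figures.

27.9 m

Lorentz factor: γ = (1 − 0.580644)^(−1/2) = 1.5442.
Lab-frame lifetime: Δt = γτ = 1.5442 × 79.2 ns = 122.3 ns.
Distance: d = vΔt = 0.762 × 2.998×10⁸ m/s × 1.2230×10^-7 s = 27.9 m.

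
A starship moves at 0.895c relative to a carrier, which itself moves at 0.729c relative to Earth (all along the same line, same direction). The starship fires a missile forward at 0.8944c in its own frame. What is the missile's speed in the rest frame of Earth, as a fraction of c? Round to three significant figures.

0.999c

First combine the missile and starship (S''→S'): u₁ = (0.8944 + 0.895)/(1 + 0.8944×0.895) = 1.7894/1.800488 = 0.99384.
Then combine with the carrier (S'→S): u = (0.99384 + 0.729)/(1 + 0.99384×0.729) = 1.72284/1.72450936 = 0.99903.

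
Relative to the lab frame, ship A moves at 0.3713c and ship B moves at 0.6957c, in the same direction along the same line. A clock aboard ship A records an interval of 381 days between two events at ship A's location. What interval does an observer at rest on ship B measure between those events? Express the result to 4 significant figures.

423.7 days

Speed of ship A in ship B's frame: u = (v_A − v_B)/(1 − v_A v_B/c²) = (0.3713 − 0.6957)/(1 − 0.3713×0.6957) = −0.3244/0.74168659 = −0.43738; |u| = 0.43738c.
At |u| = 0.43738c, γ = (1 − 0.191301)^(−1/2) = 1.112.
Ship A's interval is proper; time dilation gives Δt_B = γΔτ = 1.112 × 381 days = 423.7 days.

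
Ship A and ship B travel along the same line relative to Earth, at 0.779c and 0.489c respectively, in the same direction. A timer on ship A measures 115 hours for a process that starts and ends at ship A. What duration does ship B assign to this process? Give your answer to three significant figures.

Speed of ship A in ship B's frame: u = (v_A − v_B)/(1 − v_A v_B/c²) = (0.779 − 0.489)/(1 − 0.779×0.489) = 0.29/0.619069 = 0.46845; |u| = 0.46845c.
γ for this relative speed: γ = 1/√(1 − 0.219445) = 1.1319.
The clock on ship A records proper time, so ship B measures Δt = γΔτ = 1.1319 × 115 = 130 hours.

130 hours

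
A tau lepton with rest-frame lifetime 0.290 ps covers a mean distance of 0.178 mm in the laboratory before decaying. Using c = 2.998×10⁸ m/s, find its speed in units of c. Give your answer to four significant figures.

0.8985c

d = βγcτ ⇒ βγ = d/(cτ) = 1.780×10^-4 m / (8.6942×10^-5 m) = 2.0473.
β = (βγ)/√(1+(βγ)²) = 2.0473/√5.19144 = 0.8985.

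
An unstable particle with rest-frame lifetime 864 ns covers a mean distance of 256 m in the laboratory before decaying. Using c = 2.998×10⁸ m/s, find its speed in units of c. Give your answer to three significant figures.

0.703c

Let x = d/(cτ) = 256.0 m / (2.998×10⁸ m/s × 8.640×10^-7 s) = 0.98831. Since d = βγcτ, x = βγ = β/√(1−β²).
Solving: β² = x²/(1+x²) = 0.976757/1.976757 = 0.494121, so β = 0.703.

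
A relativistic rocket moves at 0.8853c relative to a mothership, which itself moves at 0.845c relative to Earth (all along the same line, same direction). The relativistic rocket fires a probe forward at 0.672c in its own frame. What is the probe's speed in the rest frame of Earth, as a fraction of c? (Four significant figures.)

0.9980c

Apply u = (u'+v)/(1+u'v) twice. Probe in the mothership frame: (0.672+0.8853)/(1+0.672·0.8853) = 1.5573/1.5949216 = 0.97641c.
That velocity, transformed to the rest frame of Earth: (0.97641+0.845)/(1+0.97641·0.845) = 1.82141/1.82506645 = 0.998c.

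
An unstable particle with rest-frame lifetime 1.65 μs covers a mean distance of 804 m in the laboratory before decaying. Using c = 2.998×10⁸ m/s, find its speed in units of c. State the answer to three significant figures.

0.852c

d = βγcτ ⇒ βγ = d/(cτ) = 804.0 m / (494.67 m) = 1.6253.
β = (βγ)/√(1+(βγ)²) = 1.6253/√3.6416 = 0.852.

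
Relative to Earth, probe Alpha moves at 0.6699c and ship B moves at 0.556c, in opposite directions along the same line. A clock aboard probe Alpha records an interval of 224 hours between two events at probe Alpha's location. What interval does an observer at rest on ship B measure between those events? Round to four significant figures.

498.2 hours

Transform probe Alpha's velocity into ship B's frame: (0.6699 + 0.556)/(1 + 0.6699·0.556) = 1.2259/1.3724644, so the relative speed is 0.89321c.
At |u| = 0.89321c, γ = (1 − 0.797824)^(−1/2) = 2.224.
Probe Alpha's interval is proper; time dilation gives Δt_B = γΔτ = 2.224 × 224 hours = 498.2 hours.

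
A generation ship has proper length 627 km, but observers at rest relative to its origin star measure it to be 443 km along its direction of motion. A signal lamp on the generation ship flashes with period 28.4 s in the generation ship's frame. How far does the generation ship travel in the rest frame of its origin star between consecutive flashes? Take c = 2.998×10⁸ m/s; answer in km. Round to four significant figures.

8.528×10^6 km

From L = L₀/γ: γ = 627/443 = 1.41535.
β = √(1 − 1/γ²) = 0.70767. Lab-frame period = γτ = 1.41535×28.4 s = 40.196 s. Distance = βc × γτ = 0.70767 × 2.998×10⁸ m/s × 40.196 s = 8.5280×10^9 m = 8.528×10^6 km.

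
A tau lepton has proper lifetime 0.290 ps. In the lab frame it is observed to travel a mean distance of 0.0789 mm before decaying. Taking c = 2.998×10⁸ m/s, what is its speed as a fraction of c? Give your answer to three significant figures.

0.672c

d = βγcτ ⇒ βγ = d/(cτ) = 7.890×10^-5 m / (8.6942×10^-5 m) = 0.9075.
β = (βγ)/√(1+(βγ)²) = 0.9075/√1.823556 = 0.672.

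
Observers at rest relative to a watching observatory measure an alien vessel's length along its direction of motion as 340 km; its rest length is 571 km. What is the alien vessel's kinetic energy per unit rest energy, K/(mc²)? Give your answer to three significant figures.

0.679

From L = L₀/γ: γ = 571/340 = 1.67941.
K/(mc²) = γ − 1 = 1.67941 − 1 = 0.679.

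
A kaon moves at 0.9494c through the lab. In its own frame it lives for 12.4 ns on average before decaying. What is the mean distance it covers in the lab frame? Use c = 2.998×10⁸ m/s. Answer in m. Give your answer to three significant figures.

γ = 1/√(1 − β²) = 1/√(1 − 0.90136036) = 1/√0.09863964 = 1/0.314069 = 3.184.
Lab-frame lifetime: Δt = γτ = 3.184 × 12.4 ns = 39.482 ns.
Distance: d = vΔt = 0.9494 × 2.998×10⁸ m/s × 3.9482×10^-8 s = 11.2 m.

11.2 m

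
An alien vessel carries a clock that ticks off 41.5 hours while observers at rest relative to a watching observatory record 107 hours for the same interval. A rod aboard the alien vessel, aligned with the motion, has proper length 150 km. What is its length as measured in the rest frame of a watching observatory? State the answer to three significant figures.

58.2 km

The time-dilation ratio gives γ = 107/41.5 = 2.57831.
The rod contracts by the same γ: 150 km / 2.57831 = 58.2 km.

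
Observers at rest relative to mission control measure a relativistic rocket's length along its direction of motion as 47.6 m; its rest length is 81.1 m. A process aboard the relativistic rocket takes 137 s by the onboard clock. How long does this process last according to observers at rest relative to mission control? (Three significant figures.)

233 s

γ = L₀/L = 81.1/47.6 = 1.70378.
The same γ dilates the second interval: 1.70378 × 137 s = 233 s.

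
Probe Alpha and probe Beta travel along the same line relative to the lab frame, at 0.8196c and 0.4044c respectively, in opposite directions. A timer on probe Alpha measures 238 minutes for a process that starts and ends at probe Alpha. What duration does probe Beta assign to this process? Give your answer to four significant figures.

604.7 minutes

Transform probe Alpha's velocity into probe Beta's frame: (0.8196 + 0.4044)/(1 + 0.8196·0.4044) = 1.224/1.33144624, so the relative speed is 0.9193c.
At |u| = 0.9193c, γ = (1 − 0.845112)^(−1/2) = 2.5409.
Probe Alpha's interval is proper; time dilation gives Δt_B = γΔτ = 2.5409 × 238 minutes = 604.7 minutes.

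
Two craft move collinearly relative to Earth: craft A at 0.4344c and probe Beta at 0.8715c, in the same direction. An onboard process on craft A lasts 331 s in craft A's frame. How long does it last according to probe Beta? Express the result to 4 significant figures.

465.7 s

The velocity of craft A relative to probe Beta is (0.4344 − 0.8715)c / (1 − 0.4344×0.8715) = −0.70339c; relative speed 0.70339c.
At |u| = 0.70339c, γ = (1 − 0.494757)^(−1/2) = 1.4069.
Craft A's interval is proper; time dilation gives Δt_B = γΔτ = 1.4069 × 331 s = 465.7 s.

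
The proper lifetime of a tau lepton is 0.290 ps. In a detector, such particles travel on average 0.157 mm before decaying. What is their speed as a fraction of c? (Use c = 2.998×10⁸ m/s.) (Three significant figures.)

Let x = d/(cτ) = 1.570×10^-4 m / (2.998×10⁸ m/s × 2.900×10^-13 s) = 1.8058. Since d = βγcτ, x = βγ = β/√(1−β²).
Solving: β² = x²/(1+x²) = 3.26091/4.26091 = 0.765308, so β = 0.875.

0.875c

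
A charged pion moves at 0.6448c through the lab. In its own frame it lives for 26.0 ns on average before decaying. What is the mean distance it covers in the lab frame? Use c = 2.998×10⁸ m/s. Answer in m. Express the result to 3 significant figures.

6.58 m

Lorentz factor: γ = (1 − 0.41576704)^(−1/2) = 1.3083.
Lab-frame lifetime: Δt = γτ = 1.3083 × 26.0 ns = 34.016 ns.
Distance: d = vΔt = 0.6448 × 2.998×10⁸ m/s × 3.4016×10^-8 s = 6.58 m.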